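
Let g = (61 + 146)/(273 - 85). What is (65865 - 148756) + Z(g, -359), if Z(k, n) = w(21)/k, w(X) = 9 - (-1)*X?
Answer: -5717599/69 ≈ -82864.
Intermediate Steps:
w(X) = 9 + X
g = 207/188 ≈ 1.1011
Z(k, n) = 30/k (Z(k, n) = (9 + 21)/k = 30/k)
(65865 - 148756) + Z(g, -359) = (65865 - 148756) + 30/(207/188) = -82891 + 30*(188/207) = -82891 + 1880/69 = -5717599/69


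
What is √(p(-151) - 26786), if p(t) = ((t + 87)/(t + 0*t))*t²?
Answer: I*√17122 ≈ 130.85*I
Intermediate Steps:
p(t) = t*(87 + t) (p(t) = ((87 + t)/(t + 0))*t² = ((87 + t)/t)*t² = t*(87 + t))
√(p(-151) - 26786) = √(-151*(87 - 151) - 26786) = √(-151*(-64) - 26786) = √(9664 - 26786) = √(-17122) = I*√17122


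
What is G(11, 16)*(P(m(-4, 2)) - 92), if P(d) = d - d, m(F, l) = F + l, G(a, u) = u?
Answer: -1472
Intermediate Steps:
P(d) = 0
G(11, 16)*(P(m(-4, 2)) - 92) = 16*(0 - 92) = 16*(-92) = -1472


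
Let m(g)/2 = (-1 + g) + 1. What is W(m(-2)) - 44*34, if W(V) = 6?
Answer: -1490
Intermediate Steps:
m(g) = 2*g (m(g) = 2*((-1 + g) + 1) = 2*g)
W(m(-2)) - 44*34 = 6 - 44*34 = 6 - 1496 = -1490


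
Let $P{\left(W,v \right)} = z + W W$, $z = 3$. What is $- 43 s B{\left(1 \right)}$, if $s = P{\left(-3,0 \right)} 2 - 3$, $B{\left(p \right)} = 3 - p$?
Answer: $-1806$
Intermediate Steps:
$P{\left(W,v \right)} = 3 + W^{2}$ ($P{\left(W,v \right)} = 3 + W W = 3 + W^{2}$)
$s = 21$ ($s = \left(3 + \left(-3\right)^{2}\right) 2 - 3 = \left(3 + 9\right) 2 - 3 = 12 \cdot 2 - 3 = 24 - 3 = 21$)
$- 43 s B{\left(1 \right)} = \left(-43\right) 21 \left(3 - 1\right) = - 903 \left(3 - 1\right) = \left(-903\right) 2 = -1806$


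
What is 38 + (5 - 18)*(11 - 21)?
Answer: 168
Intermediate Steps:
38 + (5 - 18)*(11 - 21) = 38 - 13*(-10) = 38 + 130 = 168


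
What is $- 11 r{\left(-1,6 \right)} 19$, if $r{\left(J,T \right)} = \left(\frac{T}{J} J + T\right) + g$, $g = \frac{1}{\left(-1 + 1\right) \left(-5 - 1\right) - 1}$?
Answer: $-2299$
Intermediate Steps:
$g = -1$ ($g = \frac{1}{0 \left(-6\right) - 1} = \frac{1}{0 - 1} = \frac{1}{-1} = -1$)
$r{\left(J,T \right)} = -1 + 2 T$ ($r{\left(J,T \right)} = \left(\frac{T}{J} J + T\right) - 1 = \left(T + T\right) - 1 = 2 T - 1 = -1 + 2 T$)
$- 11 r{\left(-1,6 \right)} 19 = - 11 \left(-1 + 2 \cdot 6\right) 19 = - 11 \left(-1 + 12\right) 19 = \left(-11\right) 11 \cdot 19 = \left(-121\right) 19 = -2299$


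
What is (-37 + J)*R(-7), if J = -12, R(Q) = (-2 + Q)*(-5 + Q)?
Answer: -5292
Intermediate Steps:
R(Q) = (-5 + Q)*(-2 + Q)
(-37 + J)*R(-7) = (-37 - 12)*(10 + (-7)² - 7*(-7)) = -49*(10 + 49 + 49) = -49*108 = -5292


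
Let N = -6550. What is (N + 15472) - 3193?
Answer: 5729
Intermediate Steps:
(N + 15472) - 3193 = (-6550 + 15472) - 3193 = 8922 - 3193 = 5729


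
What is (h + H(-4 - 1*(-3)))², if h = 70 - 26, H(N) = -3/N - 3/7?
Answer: 106276/49 ≈ 2168.9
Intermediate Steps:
H(N) = -3/7 - 3/N (H(N) = -3/N - 3*⅐ = -3/N - 3/7 = -3/7 - 3/N)
h = 44
(h + H(-4 - 1*(-3)))² = (44 + (-3/7 - 3/(-4 - 1*(-3))))² = (44 + (-3/7 - 3/(-4 + 3)))² = (44 + (-3/7 - 3/(-1)))² = (44 + (-3/7 - 3*(-1)))² = (44 + (-3/7 + 3))² = (44 + 18/7)² = (326/7)² = 106276/49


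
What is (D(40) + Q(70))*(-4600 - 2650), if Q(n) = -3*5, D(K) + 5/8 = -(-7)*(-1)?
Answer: 656125/4 ≈ 1.6403e+5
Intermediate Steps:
D(K) = -61/8 (D(K) = -5/8 - (-7)*(-1) = -5/8 - 1*7 = -5/8 - 7 = -61/8)
Q(n) = -15
(D(40) + Q(70))*(-4600 - 2650) = (-61/8 - 15)*(-4600 - 2650) = -181/8*(-7250) = 656125/4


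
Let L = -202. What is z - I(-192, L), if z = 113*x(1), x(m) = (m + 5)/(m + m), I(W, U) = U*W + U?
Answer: -38243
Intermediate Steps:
I(W, U) = U + U*W
x(m) = (5 + m)/(2*m) (x(m) = (5 + m)/((2*m)) = (5 + m)*(1/(2*m)) = (5 + m)/(2*m))
z = 339 (z = 113*((½)*(5 + 1)/1) = 113*((½)*1*6) = 113*3 = 339)
z - I(-192, L) = 339 - (-202)*(1 - 192) = 339 - (-202)*(-191) = 339 - 1*38582 = 339 - 38582 = -38243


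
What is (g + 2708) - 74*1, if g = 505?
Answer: 3139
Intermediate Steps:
(g + 2708) - 74*1 = (505 + 2708) - 74*1 = 3213 - 74 = 3139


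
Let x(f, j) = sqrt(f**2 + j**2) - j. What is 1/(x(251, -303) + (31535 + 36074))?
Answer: 33956/2305942467 - sqrt(154810)/4611884934 ≈ 1.4640e-5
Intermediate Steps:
1/(x(251, -303) + (31535 + 36074)) = 1/((sqrt(251**2 + (-303)**2) - 1*(-303)) + (31535 + 36074)) = 1/((sqrt(63001 + 91809) + 303) + 67609) = 1/((sqrt(154810) + 303) + 67609) = 1/((303 + sqrt(154810)) + 67609) = 1/(67912 + sqrt(154810))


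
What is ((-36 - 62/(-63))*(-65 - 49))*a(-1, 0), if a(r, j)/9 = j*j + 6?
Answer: 1508904/7 ≈ 2.1556e+5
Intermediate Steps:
a(r, j) = 54 + 9*j² (a(r, j) = 9*(j*j + 6) = 9*(j² + 6) = 9*(6 + j²) = 54 + 9*j²)
((-36 - 62/(-63))*(-65 - 49))*a(-1, 0) = ((-36 - 62/(-63))*(-65 - 49))*(54 + 9*0²) = ((-36 - 62*(-1/63))*(-114))*(54 + 9*0) = ((-36 + 62/63)*(-114))*(54 + 0) = -2206/63*(-114)*54 = (83828/21)*54 = 1508904/7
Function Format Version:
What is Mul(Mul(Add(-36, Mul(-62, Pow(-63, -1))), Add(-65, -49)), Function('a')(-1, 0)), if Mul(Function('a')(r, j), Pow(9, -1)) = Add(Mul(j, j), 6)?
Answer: Rational(1508904, 7) ≈ 2.1556e+5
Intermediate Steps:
Function('a')(r, j) = Add(54, Mul(9, Pow(j, 2))) (Function('a')(r, j) = Mul(9, Add(Mul(j, j), 6)) = Mul(9, Add(Pow(j, 2), 6)) = Mul(9, Add(6, Pow(j, 2))) = Add(54, Mul(9, Pow(j, 2))))
Mul(Mul(Add(-36, Mul(-62, Pow(-63, -1))), Add(-65, -49)), Function('a')(-1, 0)) = Mul(Mul(Add(-36, Mul(-62, Pow(-63, -1))), Add(-65, -49)), Add(54, Mul(9, Pow(0, 2)))) = Mul(Mul(Add(-36, Mul(-62, Rational(-1, 63))), -114), Add(54, Mul(9, 0))) = Mul(Mul(Add(-36, Rational(62, 63)), -114), Add(54, 0)) = Mul(Mul(Rational(-2206, 63), -114), 54) = Mul(Rational(83828, 21), 54) = Rational(1508904, 7)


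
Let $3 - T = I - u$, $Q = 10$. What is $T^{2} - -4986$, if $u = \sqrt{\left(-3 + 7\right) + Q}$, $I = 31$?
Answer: $5784 - 56 \sqrt{14} \approx 5574.5$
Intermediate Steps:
$u = \sqrt{14}$ ($u = \sqrt{\left(-3 + 7\right) + 10} = \sqrt{4 + 10} = \sqrt{14} \approx 3.7417$)
$T = -28 + \sqrt{14}$ ($T = 3 - \left(31 - \sqrt{14}\right) = -28 + \sqrt{14} \approx -24.258$)
$T^{2} - -4986 = \left(-28 + \sqrt{14}\right)^{2} - -4986 = \left(-28 + \sqrt{14}\right)^{2} + 4986 = 4986 + \left(-28 + \sqrt{14}\right)^{2}$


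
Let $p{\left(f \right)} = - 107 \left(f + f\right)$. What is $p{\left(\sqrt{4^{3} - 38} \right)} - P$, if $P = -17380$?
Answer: $17380 - 214 \sqrt{26} \approx 16289.0$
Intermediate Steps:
$p{\left(f \right)} = - 214 f$ ($p{\left(f \right)} = - 107 \cdot 2 f = - 214 f$)
$p{\left(\sqrt{4^{3} - 38} \right)} - P = - 214 \sqrt{4^{3} - 38} - -17380 = - 214 \sqrt{64 - 38} + 17380 = - 214 \sqrt{26} + 17380 = 17380 - 214 \sqrt{26}$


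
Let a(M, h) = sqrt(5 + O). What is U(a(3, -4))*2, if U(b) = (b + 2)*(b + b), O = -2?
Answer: 12 + 8*sqrt(3) ≈ 25.856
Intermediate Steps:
a(M, h) = sqrt(3) (a(M, h) = sqrt(5 - 2) = sqrt(3))
U(b) = 2*b*(2 + b) (U(b) = (2 + b)*(2*b) = 2*b*(2 + b))
U(a(3, -4))*2 = (2*sqrt(3)*(2 + sqrt(3)))*2 = 4*sqrt(3)*(2 + sqrt(3))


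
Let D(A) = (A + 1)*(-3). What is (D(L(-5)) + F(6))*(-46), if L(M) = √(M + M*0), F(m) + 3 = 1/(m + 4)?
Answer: 1357/5 + 138*I*√5 ≈ 271.4 + 308.58*I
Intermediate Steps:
F(m) = -3 + 1/(4 + m) (F(m) = -3 + 1/(m + 4) = -3 + 1/(4 + m))
L(M) = √M (L(M) = √(M + 0) = √M)
D(A) = -3 - 3*A (D(A) = (1 + A)*(-3) = -3 - 3*A)
(D(L(-5)) + F(6))*(-46) = ((-3 - 3*I*√5) + (-11 - 3*6)/(4 + 6))*(-46) = ((-3 - 3*I*√5) + (-11 - 18)/10)*(-46) = ((-3 - 3*I*√5) + (⅒)*(-29))*(-46) = ((-3 - 3*I*√5) - 29/10)*(-46) = (-59/10 - 3*I*√5)*(-46) = 1357/5 + 138*I*√5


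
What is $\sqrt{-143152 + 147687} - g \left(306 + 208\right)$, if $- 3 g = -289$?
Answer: $- \frac{148546}{3} + \sqrt{4535} \approx -49448.0$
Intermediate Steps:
$g = \frac{289}{3}$ ($g = \left(- \frac{1}{3}\right) \left(-289\right) = \frac{289}{3} \approx 96.333$)
$\sqrt{-143152 + 147687} - g \left(306 + 208\right) = \sqrt{-143152 + 147687} - \frac{289 \left(306 + 208\right)}{3} = \sqrt{4535} - \frac{289}{3} \cdot 514 = \sqrt{4535} - \frac{148546}{3} = - \frac{148546}{3} + \sqrt{4535}$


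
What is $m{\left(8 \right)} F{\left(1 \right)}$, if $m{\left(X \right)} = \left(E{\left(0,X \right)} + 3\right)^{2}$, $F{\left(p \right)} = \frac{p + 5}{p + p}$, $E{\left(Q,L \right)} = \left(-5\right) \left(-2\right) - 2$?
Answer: $363$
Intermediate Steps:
$E{\left(Q,L \right)} = 8$ ($E{\left(Q,L \right)} = 10 - 2 = 8$)
$F{\left(p \right)} = \frac{5 + p}{2 p}$
$m{\left(X \right)} = 121$ ($m{\left(X \right)} = \left(8 + 3\right)^{2} = 11^{2} = 121$)
$m{\left(8 \right)} F{\left(1 \right)} = 121 \frac{5 + 1}{2 \cdot 1} = 121 \cdot \frac{1}{2} \cdot 1 \cdot 6 = 121 \cdot 3 = 363$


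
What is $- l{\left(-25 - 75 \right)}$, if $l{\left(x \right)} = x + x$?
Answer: $200$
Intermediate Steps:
$l{\left(x \right)} = 2 x$
$- l{\left(-25 - 75 \right)} = - 2 \left(-25 - 75\right) = - 2 \left(-100\right) = \left(-1\right) \left(-200\right) = 200$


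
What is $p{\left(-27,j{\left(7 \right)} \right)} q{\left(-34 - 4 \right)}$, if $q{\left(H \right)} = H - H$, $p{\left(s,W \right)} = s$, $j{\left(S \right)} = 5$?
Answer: $0$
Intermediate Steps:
$q{\left(H \right)} = 0$
$p{\left(-27,j{\left(7 \right)} \right)} q{\left(-34 - 4 \right)} = \left(-27\right) 0 = 0$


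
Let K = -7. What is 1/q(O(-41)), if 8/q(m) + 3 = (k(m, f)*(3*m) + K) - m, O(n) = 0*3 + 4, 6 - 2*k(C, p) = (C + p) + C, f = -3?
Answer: -1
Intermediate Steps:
k(C, p) = 3 - C - p/2 (k(C, p) = 3 - ((C + p) + C)/2 = 3 - (p + 2*C)/2 = 3 + (-C - p/2) = 3 - C - p/2)
O(n) = 4 (O(n) = 0 + 4 = 4)
q(m) = 8/(-10 - m + 3*m*(9/2 - m)) (q(m) = 8/(-3 + (((3 - m - ½*(-3))*(3*m) - 7) - m)) = 8/(-3 + (((3 - m + 3/2)*(3*m) - 7) - m)) = 8/(-3 + (((9/2 - m)*(3*m) - 7) - m)) = 8/(-3 + ((3*m*(9/2 - m) - 7) - m)) = 8/(-3 + ((-7 + 3*m*(9/2 - m)) - m)) = 8/(-3 + (-7 - m + 3*m*(9/2 - m))) = 8/(-10 - m + 3*m*(9/2 - m)))
1/q(O(-41)) = 1/(-16/(20 - 25*4 + 6*4²)) = 1/(-16/(20 - 100 + 6*16)) = 1/(-16/(20 - 100 + 96)) = 1/(-16/16) = 1/(-16*1/16) = 1/(-1) = -1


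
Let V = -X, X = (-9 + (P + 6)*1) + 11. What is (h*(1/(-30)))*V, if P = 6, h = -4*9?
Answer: -84/5 ≈ -16.800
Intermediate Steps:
h = -36
X = 14 (X = (-9 + (6 + 6)*1) + 11 = (-9 + 12*1) + 11 = (-9 + 12) + 11 = 3 + 11 = 14)
V = -14 (V = -1*14 = -14)
(h*(1/(-30)))*V = -36/(-30)*(-14) = -36*(-1)/30*(-14) = -36*(-1/30)*(-14) = (6/5)*(-14) = -84/5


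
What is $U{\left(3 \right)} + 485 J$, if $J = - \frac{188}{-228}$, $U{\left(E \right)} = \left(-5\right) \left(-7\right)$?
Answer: $\frac{24790}{57} \approx 434.91$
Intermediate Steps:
$U{\left(E \right)} = 35$
$J = \frac{47}{57}$ ($J = \left(-188\right) \left(- \frac{1}{228}\right) = \frac{47}{57} \approx 0.82456$)
$U{\left(3 \right)} + 485 J = 35 + 485 \cdot \frac{47}{57} = 35 + \frac{22795}{57} = \frac{24790}{57}$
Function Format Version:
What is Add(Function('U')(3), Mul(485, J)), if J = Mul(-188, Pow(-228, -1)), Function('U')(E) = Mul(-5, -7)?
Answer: Rational(24790, 57) ≈ 434.91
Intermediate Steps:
Function('U')(E) = 35
J = Rational(47, 57) (J = Mul(-188, Rational(-1, 228)) = Rational(47, 57) ≈ 0.82456)
Add(Function('U')(3), Mul(485, J)) = Add(35, Mul(485, Rational(47, 57))) = Add(35, Rational(22795, 57)) = Rational(24790, 57)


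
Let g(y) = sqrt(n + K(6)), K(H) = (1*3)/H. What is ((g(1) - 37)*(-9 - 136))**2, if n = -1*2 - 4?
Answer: 57335175/2 - 777925*I*sqrt(22) ≈ 2.8668e+7 - 3.6488e+6*I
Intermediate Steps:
K(H) = 3/H
n = -6 (n = -2 - 4 = -6)
g(y) = I*sqrt(22)/2 (g(y) = sqrt(-6 + 3/6) = sqrt(-6 + 3*(1/6)) = sqrt(-6 + 1/2) = sqrt(-11/2) = I*sqrt(22)/2)
((g(1) - 37)*(-9 - 136))**2 = ((I*sqrt(22)/2 - 37)*(-9 - 136))**2 = ((-37 + I*sqrt(22)/2)*(-145))**2 = (5365 - 145*I*sqrt(22)/2)**2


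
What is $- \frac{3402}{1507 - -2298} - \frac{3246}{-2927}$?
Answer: $\frac{2393376}{11137235} \approx 0.2149$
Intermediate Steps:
$- \frac{3402}{1507 - -2298} - \frac{3246}{-2927} = - \frac{3402}{1507 + 2298} - - \frac{3246}{2927} = - \frac{3402}{3805} + \frac{3246}{2927} = \frac{2393376}{11137235}$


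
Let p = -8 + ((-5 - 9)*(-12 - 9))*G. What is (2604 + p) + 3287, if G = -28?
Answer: -2349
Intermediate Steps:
p = -8240 (p = -8 + ((-5 - 9)*(-12 - 9))*(-28) = -8 - 14*(-21)*(-28) = -8 + 294*(-28) = -8 - 8232 = -8240)
(2604 + p) + 3287 = (2604 - 8240) + 3287 = -5636 + 3287 = -2349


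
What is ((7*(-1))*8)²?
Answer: 3136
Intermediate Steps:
((7*(-1))*8)² = (-7*8)² = (-56)² = 3136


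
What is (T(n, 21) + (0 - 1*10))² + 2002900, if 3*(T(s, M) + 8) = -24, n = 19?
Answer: 2003576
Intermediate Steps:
T(s, M) = -16 (T(s, M) = -8 + (⅓)*(-24) = -8 - 8 = -16)
(T(n, 21) + (0 - 1*10))² + 2002900 = (-16 + (0 - 1*10))² + 2002900 = (-16 + (0 - 10))² + 2002900 = (-16 - 10)² + 2002900 = (-26)² + 2002900 = 676 + 2002900 = 2003576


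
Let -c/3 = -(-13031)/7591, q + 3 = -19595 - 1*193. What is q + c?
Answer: -150272574/7591 ≈ -19796.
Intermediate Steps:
q = -19791 (q = -3 + (-19595 - 1*193) = -3 + (-19595 - 193) = -3 - 19788 = -19791)
c = -39093/7591 (c = -(-3)*(-13031/7591) = -(-3)*(-13031*1/7591) = -(-3)*(-13031)/7591 = -3*13031/7591 = -39093/7591 ≈ -5.1499)
q + c = -19791 - 39093/7591 = -150272574/7591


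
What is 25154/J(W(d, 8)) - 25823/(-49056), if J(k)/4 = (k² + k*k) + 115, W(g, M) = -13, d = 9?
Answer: 5082325/352736 ≈ 14.408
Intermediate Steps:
J(k) = 460 + 8*k² (J(k) = 4*((k² + k*k) + 115) = 4*((k² + k²) + 115) = 4*(2*k² + 115) = 4*(115 + 2*k²) = 460 + 8*k²)
25154/J(W(d, 8)) - 25823/(-49056) = 25154/(460 + 8*(-13)²) - 25823/(-49056) = 25154/(460 + 8*169) - 25823*(-1/49056) = 25154/(460 + 1352) + 3689/7008 = 25154/1812 + 3689/7008 = 25154*(1/1812) + 3689/7008 = 12577/906 + 3689/7008 = 5082325/352736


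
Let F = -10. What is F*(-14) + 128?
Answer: 268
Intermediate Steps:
F*(-14) + 128 = -10*(-14) + 128 = 140 + 128 = 268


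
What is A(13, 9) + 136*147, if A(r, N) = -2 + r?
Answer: 20003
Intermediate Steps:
A(13, 9) + 136*147 = (-2 + 13) + 136*147 = 11 + 19992 = 20003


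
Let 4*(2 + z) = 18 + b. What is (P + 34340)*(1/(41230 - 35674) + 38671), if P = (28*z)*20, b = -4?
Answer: 1889659197215/1389 ≈ 1.3604e+9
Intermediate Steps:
z = 3/2 (z = -2 + (18 - 4)/4 = -2 + (¼)*14 = -2 + 7/2 = 3/2 ≈ 1.5000)
P = 840 (P = (28*(3/2))*20 = 42*20 = 840)
(P + 34340)*(1/(41230 - 35674) + 38671) = (840 + 34340)*(1/(41230 - 35674) + 38671) = 35180*(1/5556 + 38671) = 35180*(214856077/5556) = 1889659197215/1389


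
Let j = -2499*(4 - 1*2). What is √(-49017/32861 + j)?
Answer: 3*I*√599853073555/32861 ≈ 70.707*I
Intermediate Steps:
j = -4998 (j = -2499*(4 - 2) = -2499*2 = -4998)
√(-49017/32861 + j) = √(-49017/32861 - 4998) = √(-164288295/32861) = 3*I*√599853073555/32861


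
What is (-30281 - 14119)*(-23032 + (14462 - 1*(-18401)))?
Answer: -436496400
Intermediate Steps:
(-30281 - 14119)*(-23032 + (14462 - 1*(-18401))) = -44400*(-23032 + (14462 + 18401)) = -44400*(-23032 + 32863) = -44400*9831 = -436496400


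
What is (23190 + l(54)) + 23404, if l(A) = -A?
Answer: 46540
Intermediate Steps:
(23190 + l(54)) + 23404 = (23190 - 1*54) + 23404 = (23190 - 54) + 23404 = 23136 + 23404 = 46540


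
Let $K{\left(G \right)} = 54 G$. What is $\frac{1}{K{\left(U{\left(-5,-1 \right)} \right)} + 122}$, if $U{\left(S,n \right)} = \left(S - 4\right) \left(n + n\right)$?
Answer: $\frac{1}{1094} \approx 0.00091408$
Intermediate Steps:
$U{\left(S,n \right)} = 2 n \left(-4 + S\right)$ ($U{\left(S,n \right)} = \left(-4 + S\right) 2 n = 2 n \left(-4 + S\right)$)
$\frac{1}{K{\left(U{\left(-5,-1 \right)} \right)} + 122} = \frac{1}{54 \cdot 2 \left(-1\right) \left(-4 - 5\right) + 122} = \frac{1}{54 \cdot 2 \left(-1\right) \left(-9\right) + 122} = \frac{1}{54 \cdot 18 + 122} = \frac{1}{972 + 122} = \frac{1}{1094}$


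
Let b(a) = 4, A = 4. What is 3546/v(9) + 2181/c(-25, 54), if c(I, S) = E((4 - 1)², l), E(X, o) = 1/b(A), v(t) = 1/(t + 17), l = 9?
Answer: 100920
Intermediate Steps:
v(t) = 1/(17 + t)
E(X, o) = ¼ (E(X, o) = 1/4 = ¼)
c(I, S) = ¼
3546/v(9) + 2181/c(-25, 54) = 3546/(1/(17 + 9)) + 2181/(¼) = 3546/(1/26) + 2181*4 = 3546/(1/26) + 8724 = 3546*26 + 8724 = 92196 + 8724 = 100920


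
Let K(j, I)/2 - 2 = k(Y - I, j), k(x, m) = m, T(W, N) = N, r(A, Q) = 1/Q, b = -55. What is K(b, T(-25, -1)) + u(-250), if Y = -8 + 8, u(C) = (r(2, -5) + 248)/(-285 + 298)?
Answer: -5651/65 ≈ -86.938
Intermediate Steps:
u(C) = 1239/65 (u(C) = (1/(-5) + 248)/(-285 + 298) = (-1/5 + 248)/13 = (1239/5)*(1/13) = 1239/65)
Y = 0
K(j, I) = 4 + 2*j
K(b, T(-25, -1)) + u(-250) = (4 + 2*(-55)) + 1239/65 = (4 - 110) + 1239/65 = -106 + 1239/65 = -5651/65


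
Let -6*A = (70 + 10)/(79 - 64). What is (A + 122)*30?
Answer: 10900/3 ≈ 3633.3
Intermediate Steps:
A = -8/9 (A = -(70 + 10)/(6*(79 - 64)) = -40/(3*15) = -1/6*16/3 = -8/9 ≈ -0.88889)
(A + 122)*30 = (-8/9 + 122)*30 = (1090/9)*30 = 10900/3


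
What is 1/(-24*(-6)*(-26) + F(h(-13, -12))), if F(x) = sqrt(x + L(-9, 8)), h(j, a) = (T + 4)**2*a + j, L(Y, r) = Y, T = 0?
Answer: -1872/7008875 - I*sqrt(214)/14017750 ≈ -0.00026709 - 1.0436e-6*I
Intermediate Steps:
h(j, a) = j + 16*a (h(j, a) = (0 + 4)**2*a + j = 4**2*a + j = 16*a + j = j + 16*a)
F(x) = sqrt(-9 + x) (F(x) = sqrt(x - 9) = sqrt(-9 + x))
1/(-24*(-6)*(-26) + F(h(-13, -12))) = 1/(-24*(-6)*(-26) + sqrt(-9 + (-13 + 16*(-12)))) = 1/(144*(-26) + sqrt(-9 + (-13 - 192))) = 1/(-3744 + sqrt(-9 - 205)) = 1/(-3744 + sqrt(-214)) = 1/(-3744 + I*sqrt(214))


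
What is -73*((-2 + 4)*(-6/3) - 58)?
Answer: 4526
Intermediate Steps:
-73*((-2 + 4)*(-6/3) - 58) = -73*(2*(-6*⅓) - 58) = -73*(2*(-2) - 58) = -73*(-4 - 58) = -73*(-62) = 4526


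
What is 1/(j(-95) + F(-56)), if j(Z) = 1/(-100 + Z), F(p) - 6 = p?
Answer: -195/9751 ≈ -0.019998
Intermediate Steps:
F(p) = 6 + p
1/(j(-95) + F(-56)) = 1/(1/(-100 - 95) + (6 - 56)) = 1/(1/(-195) - 50) = 1/(-1/195 - 50) = 1/(-9751/195) = -195/9751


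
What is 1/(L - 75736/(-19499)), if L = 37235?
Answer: 19499/726121001 ≈ 2.6854e-5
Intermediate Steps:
1/(L - 75736/(-19499)) = 1/(37235 - 75736/(-19499)) = 1/(37235 - 75736*(-1/19499)) = 1/(37235 + 75736/19499) = 1/(726121001/19499) = 19499/726121001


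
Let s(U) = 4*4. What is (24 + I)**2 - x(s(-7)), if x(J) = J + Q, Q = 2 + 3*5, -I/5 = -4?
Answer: 1903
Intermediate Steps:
I = 20 (I = -5*(-4) = 20)
s(U) = 16
Q = 17 (Q = 2 + 15 = 17)
x(J) = 17 + J (x(J) = J + 17 = 17 + J)
(24 + I)**2 - x(s(-7)) = (24 + 20)**2 - (17 + 16) = 44**2 - 1*33 = 1936 - 33 = 1903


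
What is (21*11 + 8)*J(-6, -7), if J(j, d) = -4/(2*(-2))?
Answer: 239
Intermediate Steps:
J(j, d) = 1 (J(j, d) = -4/(-4) = -4*(-1/4) = 1)
(21*11 + 8)*J(-6, -7) = (21*11 + 8)*1 = (231 + 8)*1 = 239*1 = 239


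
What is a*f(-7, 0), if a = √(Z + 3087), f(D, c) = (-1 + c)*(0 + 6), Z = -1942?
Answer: -6*√1145 ≈ -203.03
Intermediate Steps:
f(D, c) = -6 + 6*c (f(D, c) = (-1 + c)*6 = -6 + 6*c)
a = √1145 (a = √(-1942 + 3087) = √1145 ≈ 33.838)
a*f(-7, 0) = √1145*(-6 + 6*0) = √1145*(-6 + 0) = √1145*(-6) = -6*√1145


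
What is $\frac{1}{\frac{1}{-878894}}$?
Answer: $-878894$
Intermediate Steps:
$\frac{1}{\frac{1}{-878894}} = \frac{1}{- \frac{1}{878894}} = -878894$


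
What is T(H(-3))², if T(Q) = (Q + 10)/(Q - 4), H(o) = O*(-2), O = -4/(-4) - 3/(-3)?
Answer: 9/16 ≈ 0.56250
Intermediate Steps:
O = 2 (O = -4*(-¼) - 3*(-⅓) = 1 + 1 = 2)
H(o) = -4 (H(o) = 2*(-2) = -4)
T(Q) = (10 + Q)/(-4 + Q)
T(H(-3))² = ((10 - 4)/(-4 - 4))² = (6/(-8))² = (-⅛*6)² = (-¾)² = 9/16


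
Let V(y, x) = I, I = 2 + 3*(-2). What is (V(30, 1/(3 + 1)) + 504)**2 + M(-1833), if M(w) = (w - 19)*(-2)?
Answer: 253704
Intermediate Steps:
M(w) = 38 - 2*w (M(w) = (-19 + w)*(-2) = 38 - 2*w)
I = -4 (I = 2 - 6 = -4)
V(y, x) = -4
(V(30, 1/(3 + 1)) + 504)**2 + M(-1833) = (-4 + 504)**2 + (38 - 2*(-1833)) = 500**2 + (38 + 3666) = 250000 + 3704 = 253704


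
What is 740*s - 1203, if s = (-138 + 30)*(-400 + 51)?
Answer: 27890877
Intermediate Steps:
s = 37692 (s = -108*(-349) = 37692)
740*s - 1203 = 740*37692 - 1203 = 27892080 - 1203 = 27890877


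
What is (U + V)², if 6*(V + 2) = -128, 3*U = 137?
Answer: 4489/9 ≈ 498.78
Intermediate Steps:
U = 137/3 (U = (⅓)*137 = 137/3 ≈ 45.667)
V = -70/3 (V = -2 + (⅙)*(-128) = -2 - 64/3 = -70/3 ≈ -23.333)
(U + V)² = (137/3 - 70/3)² = (67/3)² = 4489/9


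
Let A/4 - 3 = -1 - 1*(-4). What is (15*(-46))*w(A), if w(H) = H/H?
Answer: -690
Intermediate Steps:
A = 24 (A = 12 + 4*(-1 - 1*(-4)) = 12 + 4*(-1 + 4) = 12 + 4*3 = 12 + 12 = 24)
w(H) = 1
(15*(-46))*w(A) = (15*(-46))*1 = -690*1 = -690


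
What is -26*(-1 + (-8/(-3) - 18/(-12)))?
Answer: -247/3 ≈ -82.333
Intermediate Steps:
-26*(-1 + (-8/(-3) - 18/(-12))) = -26*(-1 + (-8*(-⅓) - 18*(-1/12))) = -26*(-1 + (8/3 + 3/2)) = -26*(-1 + 25/6) = -26*19/6 = -247/3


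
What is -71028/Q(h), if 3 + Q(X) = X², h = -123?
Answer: -11838/2521 ≈ -4.6958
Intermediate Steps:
Q(X) = -3 + X²
-71028/Q(h) = -71028/(-3 + (-123)²) = -71028/(-3 + 15129) = -71028/15126 = -71028*1/15126 = -11838/2521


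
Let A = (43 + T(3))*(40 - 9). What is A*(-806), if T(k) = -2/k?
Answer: -3173222/3 ≈ -1.0577e+6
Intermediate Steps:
A = 3937/3 (A = (43 - 2/3)*(40 - 9) = (43 - 2*⅓)*31 = (43 - ⅔)*31 = (127/3)*31 = 3937/3 ≈ 1312.3)
A*(-806) = (3937/3)*(-806) = -3173222/3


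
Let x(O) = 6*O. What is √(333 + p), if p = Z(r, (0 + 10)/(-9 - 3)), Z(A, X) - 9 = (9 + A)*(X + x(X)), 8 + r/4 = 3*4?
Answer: √7062/6 ≈ 14.006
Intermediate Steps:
r = 16 (r = -32 + 4*(3*4) = -32 + 4*12 = -32 + 48 = 16)
Z(A, X) = 9 + 7*X*(9 + A) (Z(A, X) = 9 + (9 + A)*(X + 6*X) = 9 + (9 + A)*(7*X) = 9 + 7*X*(9 + A))
p = -821/6 (p = 9 + 63*((0 + 10)/(-9 - 3)) + 7*16*((0 + 10)/(-9 - 3)) = 9 + 63*(10/(-12)) + 7*16*(10/(-12)) = 9 + 63*(10*(-1/12)) + 7*16*(10*(-1/12)) = 9 + 63*(-⅚) + 7*16*(-⅚) = 9 - 105/2 - 280/3 = -821/6 ≈ -136.83)
√(333 + p) = √(333 - 821/6) = √(1177/6) = √7062/6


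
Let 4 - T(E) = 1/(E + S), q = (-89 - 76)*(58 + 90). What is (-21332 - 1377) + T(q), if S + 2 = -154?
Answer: -557998079/24576 ≈ -22705.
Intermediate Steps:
S = -156 (S = -2 - 154 = -156)
q = -24420 (q = -165*148 = -24420)
T(E) = 4 - 1/(-156 + E) (T(E) = 4 - 1/(E - 156) = 4 - 1/(-156 + E))
(-21332 - 1377) + T(q) = (-21332 - 1377) + (-625 + 4*(-24420))/(-156 - 24420) = -22709 + (-625 - 97680)/(-24576) = -22709 - 1/24576*(-98305) = -22709 + 98305/24576 = -557998079/24576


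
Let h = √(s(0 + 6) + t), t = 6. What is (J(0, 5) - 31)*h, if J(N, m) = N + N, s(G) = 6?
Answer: -62*√3 ≈ -107.39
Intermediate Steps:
J(N, m) = 2*N
h = 2*√3 (h = √(6 + 6) = √12 = 2*√3 ≈ 3.4641)
(J(0, 5) - 31)*h = (2*0 - 31)*(2*√3) = (0 - 31)*(2*√3) = -62*√3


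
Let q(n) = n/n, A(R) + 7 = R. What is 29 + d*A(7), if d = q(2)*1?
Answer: 29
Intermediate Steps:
A(R) = -7 + R
q(n) = 1
d = 1 (d = 1*1 = 1)
29 + d*A(7) = 29 + 1*(-7 + 7) = 29 + 1*0 = 29 + 0 = 29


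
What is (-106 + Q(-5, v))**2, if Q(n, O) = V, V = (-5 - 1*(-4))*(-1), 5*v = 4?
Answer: 11025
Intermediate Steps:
v = 4/5 (v = (1/5)*4 = 4/5 ≈ 0.80000)
V = 1 (V = (-5 + 4)*(-1) = -1*(-1) = 1)
Q(n, O) = 1
(-106 + Q(-5, v))**2 = (-106 + 1)**2 = (-105)**2 = 11025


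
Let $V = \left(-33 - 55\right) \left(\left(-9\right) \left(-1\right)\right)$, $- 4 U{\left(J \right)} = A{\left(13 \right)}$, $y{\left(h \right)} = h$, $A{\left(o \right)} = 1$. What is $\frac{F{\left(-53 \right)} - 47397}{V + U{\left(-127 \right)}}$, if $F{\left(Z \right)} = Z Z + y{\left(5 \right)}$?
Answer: $\frac{178332}{3169} \approx 56.274$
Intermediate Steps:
$U{\left(J \right)} = - \frac{1}{4}$ ($U{\left(J \right)} = \left(- \frac{1}{4}\right) 1 = - \frac{1}{4}$)
$F{\left(Z \right)} = 5 + Z^{2}$ ($F{\left(Z \right)} = Z Z + 5 = Z^{2} + 5 = 5 + Z^{2}$)
$V = -792$ ($V = \left(-88\right) 9 = -792$)
$\frac{F{\left(-53 \right)} - 47397}{V + U{\left(-127 \right)}} = \frac{\left(5 + \left(-53\right)^{2}\right) - 47397}{-792 - \frac{1}{4}} = \frac{\left(5 + 2809\right) - 47397}{- \frac{3169}{4}} = \left(2814 - 47397\right) \left(- \frac{4}{3169}\right) = \left(-44583\right) \left(- \frac{4}{3169}\right) = \frac{178332}{3169}$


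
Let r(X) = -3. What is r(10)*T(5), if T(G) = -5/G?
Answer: 3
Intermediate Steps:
r(10)*T(5) = -(-15)/5 = -3*(-1) = 3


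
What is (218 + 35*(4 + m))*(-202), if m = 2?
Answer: -86456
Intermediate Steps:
(218 + 35*(4 + m))*(-202) = (218 + 35*(4 + 2))*(-202) = (218 + 35*6)*(-202) = (218 + 210)*(-202) = 428*(-202) = -86456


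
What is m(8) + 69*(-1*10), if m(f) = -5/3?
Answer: -2075/3 ≈ -691.67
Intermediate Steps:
m(f) = -5/3 (m(f) = -5*⅓ = -5/3)
m(8) + 69*(-1*10) = -5/3 + 69*(-1*10) = -5/3 + 69*(-10) = -5/3 - 690 = -2075/3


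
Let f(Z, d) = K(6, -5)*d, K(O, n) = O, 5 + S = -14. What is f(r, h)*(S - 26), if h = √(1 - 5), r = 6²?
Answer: -540*I ≈ -540.0*I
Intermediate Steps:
S = -19 (S = -5 - 14 = -19)
r = 36
h = 2*I (h = √(-4) = 2*I ≈ 2.0*I)
f(Z, d) = 6*d
f(r, h)*(S - 26) = (6*(2*I))*(-19 - 26) = (12*I)*(-45) = -540*I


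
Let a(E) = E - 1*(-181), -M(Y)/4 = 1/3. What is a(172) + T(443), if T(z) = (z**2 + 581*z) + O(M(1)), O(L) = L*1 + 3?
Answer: 1361960/3 ≈ 4.5399e+5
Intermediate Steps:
M(Y) = -4/3
O(L) = 3 + L (O(L) = L + 3 = 3 + L)
a(E) = 181 + E (a(E) = E + 181 = 181 + E)
T(z) = 5/3 + z**2 + 581*z (T(z) = (z**2 + 581*z) + (3 - 4/3) = (z**2 + 581*z) + 5/3 = 5/3 + z**2 + 581*z)
a(172) + T(443) = (181 + 172) + (5/3 + 443**2 + 581*443) = 353 + (5/3 + 196249 + 257383) = 353 + 1360901/3 = 1361960/3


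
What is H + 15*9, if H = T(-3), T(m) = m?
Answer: 132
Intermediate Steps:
H = -3
H + 15*9 = -3 + 15*9 = -3 + 135 = 132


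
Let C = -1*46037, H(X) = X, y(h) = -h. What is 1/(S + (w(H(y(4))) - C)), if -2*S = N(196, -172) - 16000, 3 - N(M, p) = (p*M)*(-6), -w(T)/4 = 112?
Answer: 2/309447 ≈ 6.4631e-6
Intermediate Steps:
C = -46037
w(T) = -448 (w(T) = -4*112 = -448)
N(M, p) = 3 + 6*M*p (N(M, p) = 3 - p*M*(-6) = 3 - M*p*(-6) = 3 - (-6)*M*p = 3 + 6*M*p)
S = 218269/2 (S = -((3 + 6*196*(-172)) - 16000)/2 = -((3 - 202272) - 16000)/2 = -(-202269 - 16000)/2 = -1/2*(-218269) = 218269/2 ≈ 1.0913e+5)
1/(S + (w(H(y(4))) - C)) = 1/(218269/2 + (-448 - 1*(-46037))) = 1/(218269/2 + (-448 + 46037)) = 1/(218269/2 + 45589) = 1/(309447/2) = 2/309447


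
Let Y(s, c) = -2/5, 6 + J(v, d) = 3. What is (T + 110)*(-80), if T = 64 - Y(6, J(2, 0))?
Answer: -13952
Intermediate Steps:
J(v, d) = -3 (J(v, d) = -6 + 3 = -3)
Y(s, c) = -⅖ (Y(s, c) = -2*⅕ = -⅖)
T = 322/5 (T = 64 - 1*(-⅖) = 64 + ⅖ = 322/5 ≈ 64.400)
(T + 110)*(-80) = (322/5 + 110)*(-80) = (872/5)*(-80) = -13952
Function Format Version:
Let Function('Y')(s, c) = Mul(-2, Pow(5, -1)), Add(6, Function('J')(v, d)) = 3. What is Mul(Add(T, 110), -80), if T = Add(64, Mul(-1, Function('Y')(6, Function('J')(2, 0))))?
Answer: -13952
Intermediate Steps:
Function('J')(v, d) = -3 (Function('J')(v, d) = Add(-6, 3) = -3)
Function('Y')(s, c) = Rational(-2, 5) (Function('Y')(s, c) = Mul(-2, Rational(1, 5)) = Rational(-2, 5))
T = Rational(322, 5) (T = Add(64, Mul(-1, Rational(-2, 5))) = Add(64, Rational(2, 5)) = Rational(322, 5) ≈ 64.400)
Mul(Add(T, 110), -80) = Mul(Add(Rational(322, 5), 110), -80) = Mul(Rational(872, 5), -80) = -13952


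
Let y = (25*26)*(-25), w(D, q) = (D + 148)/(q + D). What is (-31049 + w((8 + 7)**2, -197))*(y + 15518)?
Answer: 159026817/7 ≈ 2.2718e+7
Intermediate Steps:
w(D, q) = (148 + D)/(D + q)
y = -16250 (y = 650*(-25) = -16250)
(-31049 + w((8 + 7)**2, -197))*(y + 15518) = (-31049 + (148 + (8 + 7)**2)/((8 + 7)**2 - 197))*(-16250 + 15518) = (-31049 + (148 + 15**2)/(15**2 - 197))*(-732) = (-31049 + (148 + 225)/(225 - 197))*(-732) = (-31049 + 373/28)*(-732) = -868999/28*(-732) = 159026817/7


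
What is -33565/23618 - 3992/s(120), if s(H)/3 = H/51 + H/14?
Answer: -57911159/469950 ≈ -123.23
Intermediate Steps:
s(H) = 65*H/238 (s(H) = 3*(H/51 + H/14) = 3*(65*H/714) = 65*H/238)
-33565/23618 - 3992/s(120) = -33565/23618 - 3992/((65/238)*120) = -33565*1/23618 - 3992/3900/119 = -685/482 - 3992*119/3900 = -685/482 - 118762/975 = -57911159/469950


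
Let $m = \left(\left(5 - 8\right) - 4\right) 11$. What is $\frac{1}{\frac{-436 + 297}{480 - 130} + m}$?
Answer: $- \frac{350}{27089} \approx -0.01292$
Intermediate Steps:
$m = -77$ ($m = \left(\left(5 - 8\right) - 4\right) 11 = \left(-3 - 4\right) 11 = \left(-7\right) 11 = -77$)
$\frac{1}{\frac{-436 + 297}{480 - 130} + m} = \frac{1}{\frac{-436 + 297}{480 - 130} - 77} = \frac{1}{- \frac{139}{350} - 77} = \frac{1}{- \frac{27089}{350}} = - \frac{350}{27089}$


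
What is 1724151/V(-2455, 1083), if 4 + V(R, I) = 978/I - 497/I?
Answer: -1867255533/3851 ≈ -4.8488e+5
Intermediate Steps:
V(R, I) = -4 + 481/I (V(R, I) = -4 + (978/I - 497/I) = -4 + 481/I)
1724151/V(-2455, 1083) = 1724151/(-4 + 481/1083) = 1724151/(-3851/1083) = 1724151*(-1083/3851) = -1867255533/3851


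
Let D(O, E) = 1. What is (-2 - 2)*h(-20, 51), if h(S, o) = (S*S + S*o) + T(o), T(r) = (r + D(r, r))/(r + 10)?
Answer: 151072/61 ≈ 2476.6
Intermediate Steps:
T(r) = (1 + r)/(10 + r) (T(r) = (r + 1)/(r + 10) = (1 + r)/(10 + r))
h(S, o) = S**2 + S*o + (1 + o)/(10 + o) (h(S, o) = (S*S + S*o) + (1 + o)/(10 + o) = (S**2 + S*o) + (1 + o)/(10 + o) = S**2 + S*o + (1 + o)/(10 + o))
(-2 - 2)*h(-20, 51) = (-2 - 2)*((1 + 51 - 20*(10 + 51)*(-20 + 51))/(10 + 51)) = -4*(1 + 51 - 20*61*31)/61 = -4*(1 + 51 - 37820)/61 = -4*(-37768)/61 = -4*(-37768/61) = 151072/61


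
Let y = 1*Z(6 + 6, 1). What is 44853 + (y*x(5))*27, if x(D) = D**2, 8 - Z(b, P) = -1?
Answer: 50928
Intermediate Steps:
Z(b, P) = 9 (Z(b, P) = 8 - 1*(-1) = 8 + 1 = 9)
y = 9 (y = 1*9 = 9)
44853 + (y*x(5))*27 = 44853 + (9*5**2)*27 = 44853 + (9*25)*27 = 44853 + 225*27 = 44853 + 6075 = 50928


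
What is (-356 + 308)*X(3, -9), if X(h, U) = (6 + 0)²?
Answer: -1728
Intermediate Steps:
X(h, U) = 36 (X(h, U) = 6² = 36)
(-356 + 308)*X(3, -9) = (-356 + 308)*36 = -48*36 = -1728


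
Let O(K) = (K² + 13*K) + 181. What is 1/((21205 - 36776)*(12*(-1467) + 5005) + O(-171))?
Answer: 1/196206228 ≈ 5.0967e-9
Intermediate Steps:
O(K) = 181 + K² + 13*K
1/((21205 - 36776)*(12*(-1467) + 5005) + O(-171)) = 1/((21205 - 36776)*(12*(-1467) + 5005) + (181 + (-171)² + 13*(-171))) = 1/(-15571*(-17604 + 5005) + (181 + 29241 - 2223)) = 1/(-15571*(-12599) + 27199) = 1/(196179029 + 27199) = 1/196206228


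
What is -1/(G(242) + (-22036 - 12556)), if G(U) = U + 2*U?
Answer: 1/33866 ≈ 2.9528e-5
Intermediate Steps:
G(U) = 3*U
-1/(G(242) + (-22036 - 12556)) = -1/(3*242 + (-22036 - 12556)) = -1/(726 - 34592) = -1/(-33866) = -1*(-1/33866) = 1/33866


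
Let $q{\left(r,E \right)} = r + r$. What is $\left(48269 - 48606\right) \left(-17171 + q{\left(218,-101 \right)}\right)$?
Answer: $5639695$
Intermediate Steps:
$q{\left(r,E \right)} = 2 r$
$\left(48269 - 48606\right) \left(-17171 + q{\left(218,-101 \right)}\right) = \left(48269 - 48606\right) \left(-17171 + 2 \cdot 218\right) = - 337 \left(-17171 + 436\right) = \left(-337\right) \left(-16735\right) = 5639695$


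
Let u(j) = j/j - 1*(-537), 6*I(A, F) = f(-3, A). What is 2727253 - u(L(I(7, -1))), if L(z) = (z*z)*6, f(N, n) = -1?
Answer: 2726715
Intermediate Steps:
I(A, F) = -⅙ (I(A, F) = (⅙)*(-1) = -⅙)
L(z) = 6*z² (L(z) = z²*6 = 6*z²)
u(j) = 538 (u(j) = 1 + 537 = 538)
2727253 - u(L(I(7, -1))) = 2727253 - 1*538 = 2727253 - 538 = 2726715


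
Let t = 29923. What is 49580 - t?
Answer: 19657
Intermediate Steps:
49580 - t = 49580 - 1*29923 = 49580 - 29923 = 19657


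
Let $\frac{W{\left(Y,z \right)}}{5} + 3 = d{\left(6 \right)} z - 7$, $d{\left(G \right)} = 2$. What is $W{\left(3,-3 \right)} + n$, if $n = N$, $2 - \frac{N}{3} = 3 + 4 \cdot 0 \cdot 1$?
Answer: $-83$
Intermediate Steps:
$W{\left(Y,z \right)} = -50 + 10 z$ ($W{\left(Y,z \right)} = -15 + 5 \left(2 z - 7\right) = -15 + 5 \left(-7 + 2 z\right) = -15 + \left(-35 + 10 z\right) = -50 + 10 z$)
$N = -3$ ($N = 6 - 3 \left(3 + 4 \cdot 0 \cdot 1\right) = 6 - 3 \left(3 + 4 \cdot 0\right) = 6 - 3 \left(3 + 0\right) = 6 - 9 = -3$)
$n = -3$
$W{\left(3,-3 \right)} + n = \left(-50 + 10 \left(-3\right)\right) - 3 = \left(-50 - 30\right) - 3 = -80 - 3 = -83$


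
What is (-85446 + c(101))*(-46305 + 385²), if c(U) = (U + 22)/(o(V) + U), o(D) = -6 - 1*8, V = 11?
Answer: -252546854560/29 ≈ -8.7085e+9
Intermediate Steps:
o(D) = -14 (o(D) = -6 - 8 = -14)
c(U) = (22 + U)/(-14 + U) (c(U) = (U + 22)/(-14 + U) = (22 + U)/(-14 + U))
(-85446 + c(101))*(-46305 + 385²) = (-85446 + (22 + 101)/(-14 + 101))*(-46305 + 385²) = (-85446 + 123/87)*(-46305 + 148225) = (-85446 + (1/87)*123)*101920 = (-85446 + 41/29)*101920 = -2477893/29*101920 = -252546854560/29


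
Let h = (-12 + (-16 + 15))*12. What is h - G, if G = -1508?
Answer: 1352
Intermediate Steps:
h = -156 (h = (-12 - 1)*12 = -13*12 = -156)
h - G = -156 - 1*(-1508) = -156 + 1508 = 1352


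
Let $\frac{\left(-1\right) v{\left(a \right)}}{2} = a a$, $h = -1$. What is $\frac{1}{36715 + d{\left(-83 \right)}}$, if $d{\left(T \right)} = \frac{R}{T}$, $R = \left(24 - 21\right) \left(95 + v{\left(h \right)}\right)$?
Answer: $\frac{83}{3047066} \approx 2.7239 \cdot 10^{-5}$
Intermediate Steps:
$v{\left(a \right)} = - 2 a^{2}$ ($v{\left(a \right)} = - 2 a a = - 2 a^{2}$)
$R = 279$ ($R = \left(24 - 21\right) \left(95 - 2 \left(-1\right)^{2}\right) = 3 \left(95 - 2\right) = 3 \cdot 93 = 279$)
$d{\left(T \right)} = \frac{279}{T}$
$\frac{1}{36715 + d{\left(-83 \right)}} = \frac{1}{36715 + \frac{279}{-83}} = \frac{1}{36715 + 279 \left(- \frac{1}{83}\right)} = \frac{1}{36715 - \frac{279}{83}} = \frac{1}{\frac{3047066}{83}} = \frac{83}{3047066}$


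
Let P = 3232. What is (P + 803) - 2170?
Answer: 1865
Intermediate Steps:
(P + 803) - 2170 = (3232 + 803) - 2170 = 4035 - 2170 = 1865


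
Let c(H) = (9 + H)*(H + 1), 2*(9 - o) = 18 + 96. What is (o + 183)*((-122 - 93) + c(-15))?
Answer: -17685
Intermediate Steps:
o = -48 (o = 9 - (18 + 96)/2 = 9 - ½*114 = 9 - 57 = -48)
c(H) = (1 + H)*(9 + H) (c(H) = (9 + H)*(1 + H) = (1 + H)*(9 + H))
(o + 183)*((-122 - 93) + c(-15)) = (-48 + 183)*((-122 - 93) + (9 + (-15)² + 10*(-15))) = 135*(-215 + (9 + 225 - 150)) = 135*(-215 + 84) = 135*(-131) = -17685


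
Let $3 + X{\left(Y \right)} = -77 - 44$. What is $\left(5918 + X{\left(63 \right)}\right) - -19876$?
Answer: $25670$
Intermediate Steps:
$X{\left(Y \right)} = -124$ ($X{\left(Y \right)} = -3 - 121 = -124$)
$\left(5918 + X{\left(63 \right)}\right) - -19876 = \left(5918 - 124\right) - -19876 = 5794 + 19876 = 25670$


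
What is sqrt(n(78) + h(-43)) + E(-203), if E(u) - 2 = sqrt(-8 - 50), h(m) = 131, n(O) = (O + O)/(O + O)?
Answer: 2 + 2*sqrt(33) + I*sqrt(58) ≈ 13.489 + 7.6158*I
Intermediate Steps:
n(O) = 1 (n(O) = (2*O)/((2*O)) = (2*O)*(1/(2*O)) = 1)
E(u) = 2 + I*sqrt(58) (E(u) = 2 + sqrt(-8 - 50) = 2 + sqrt(-58) = 2 + I*sqrt(58))
sqrt(n(78) + h(-43)) + E(-203) = sqrt(1 + 131) + (2 + I*sqrt(58)) = sqrt(132) + (2 + I*sqrt(58)) = 2*sqrt(33) + (2 + I*sqrt(58)) = 2 + 2*sqrt(33) + I*sqrt(58)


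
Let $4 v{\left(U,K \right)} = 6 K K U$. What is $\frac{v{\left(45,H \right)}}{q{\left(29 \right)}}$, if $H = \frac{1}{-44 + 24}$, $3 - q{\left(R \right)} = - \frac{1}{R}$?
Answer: $\frac{783}{14080} \approx 0.055611$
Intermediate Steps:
$q{\left(R \right)} = 3 + \frac{1}{R}$ ($q{\left(R \right)} = 3 - - \frac{1}{R} = 3 + \frac{1}{R}$)
$H = - \frac{1}{20}$ ($H = \frac{1}{-20} = - \frac{1}{20} \approx -0.05$)
$v{\left(U,K \right)} = \frac{3 U K^{2}}{2}$ ($v{\left(U,K \right)} = \frac{6 K K U}{4} = \frac{6 U K^{2}}{4} = \frac{3 U K^{2}}{2}$)
$\frac{v{\left(45,H \right)}}{q{\left(29 \right)}} = \frac{\frac{3}{2} \cdot 45 \left(- \frac{1}{20}\right)^{2}}{3 + \frac{1}{29}} = \frac{\frac{3}{2} \cdot 45 \cdot \frac{1}{400}}{3 + \frac{1}{29}} = \frac{27}{160 \cdot \frac{88}{29}} = \frac{27}{160} \cdot \frac{29}{88} = \frac{783}{14080}$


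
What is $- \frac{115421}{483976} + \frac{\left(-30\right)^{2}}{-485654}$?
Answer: $- \frac{28245124367}{117522440152} \approx -0.24034$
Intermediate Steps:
$- \frac{115421}{483976} + \frac{\left(-30\right)^{2}}{-485654} = \left(-115421\right) \frac{1}{483976} + 900 \left(- \frac{1}{485654}\right) = - \frac{115421}{483976} - \frac{450}{242827} = - \frac{28245124367}{117522440152}$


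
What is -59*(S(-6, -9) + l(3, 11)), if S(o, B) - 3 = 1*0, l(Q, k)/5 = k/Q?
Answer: -3776/3 ≈ -1258.7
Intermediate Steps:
l(Q, k) = 5*k/Q (l(Q, k) = 5*(k/Q) = 5*k/Q)
S(o, B) = 3 (S(o, B) = 3 + 1*0 = 3 + 0 = 3)
-59*(S(-6, -9) + l(3, 11)) = -59*(3 + 5*11/3) = -59*(3 + 5*11*(⅓)) = -59*(3 + 55/3) = -59*64/3 = -3776/3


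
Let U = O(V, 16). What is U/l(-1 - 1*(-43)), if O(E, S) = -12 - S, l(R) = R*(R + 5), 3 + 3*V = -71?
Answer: -2/141 ≈ -0.014184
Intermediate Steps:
V = -74/3 (V = -1 + (1/3)*(-71) = -1 - 71/3 = -74/3 ≈ -24.667)
l(R) = R*(5 + R)
U = -28 (U = -12 - 1*16 = -12 - 16 = -28)
U/l(-1 - 1*(-43)) = -28*1/((-1 - 1*(-43))*(5 + (-1 - 1*(-43)))) = -28*1/((-1 + 43)*(5 + (-1 + 43))) = -28*1/(42*(5 + 42)) = -28/(42*47) = -28/1974 = -28*1/1974 = -2/141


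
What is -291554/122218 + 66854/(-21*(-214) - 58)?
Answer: 1719357157/135539762 ≈ 12.685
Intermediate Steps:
-291554/122218 + 66854/(-21*(-214) - 58) = -291554*1/122218 + 66854/(4494 - 58) = -145777/61109 + 66854/4436 = -145777/61109 + 66854*(1/4436) = -145777/61109 + 33427/2218 = 1719357157/135539762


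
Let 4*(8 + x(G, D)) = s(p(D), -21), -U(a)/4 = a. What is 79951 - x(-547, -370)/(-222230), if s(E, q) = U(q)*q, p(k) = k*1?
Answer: 17767510281/222230 ≈ 79951.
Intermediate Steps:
p(k) = k
U(a) = -4*a
s(E, q) = -4*q² (s(E, q) = (-4*q)*q = -4*q²)
x(G, D) = -449 (x(G, D) = -8 + (-4*(-21)²)/4 = -8 + (-4*441)/4 = -8 + (¼)*(-1764) = -8 - 441 = -449)
79951 - x(-547, -370)/(-222230) = 79951 - (-449)/(-222230) = 79951 - (-449)*(-1)/222230 = 79951 - 1*449/222230 = 79951 - 449/222230 = 17767510281/222230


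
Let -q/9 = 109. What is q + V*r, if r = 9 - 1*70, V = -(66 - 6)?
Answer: 2679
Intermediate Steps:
V = -60 (V = -1*60 = -60)
q = -981 (q = -9*109 = -981)
r = -61 (r = 9 - 70 = -61)
q + V*r = -981 - 60*(-61) = -981 + 3660 = 2679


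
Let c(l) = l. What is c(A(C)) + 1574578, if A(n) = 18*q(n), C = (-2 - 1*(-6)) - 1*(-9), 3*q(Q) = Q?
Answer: 1574656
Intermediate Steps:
q(Q) = Q/3
C = 13 (C = (-2 + 6) + 9 = 4 + 9 = 13)
A(n) = 6*n (A(n) = 18*(n/3) = 6*n)
c(A(C)) + 1574578 = 6*13 + 1574578 = 78 + 1574578 = 1574656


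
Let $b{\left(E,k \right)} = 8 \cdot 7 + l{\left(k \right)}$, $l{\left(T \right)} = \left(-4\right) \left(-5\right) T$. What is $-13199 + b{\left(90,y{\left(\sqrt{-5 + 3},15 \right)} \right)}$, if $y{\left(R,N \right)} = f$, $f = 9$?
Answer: $-12963$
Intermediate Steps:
$l{\left(T \right)} = 20 T$
$y{\left(R,N \right)} = 9$
$b{\left(E,k \right)} = 56 + 20 k$ ($b{\left(E,k \right)} = 8 \cdot 7 + 20 k = 56 + 20 k$)
$-13199 + b{\left(90,y{\left(\sqrt{-5 + 3},15 \right)} \right)} = -13199 + \left(56 + 20 \cdot 9\right) = -13199 + \left(56 + 180\right) = -13199 + 236 = -12963$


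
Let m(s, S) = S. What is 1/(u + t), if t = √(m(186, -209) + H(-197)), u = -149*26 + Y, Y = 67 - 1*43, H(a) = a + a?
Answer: -3850/14823103 - 3*I*√67/14823103 ≈ -0.00025973 - 1.6566e-6*I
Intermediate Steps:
H(a) = 2*a
Y = 24 (Y = 67 - 43 = 24)
u = -3850 (u = -149*26 + 24 = -3874 + 24 = -3850)
t = 3*I*√67 (t = √(-209 + 2*(-197)) = √(-209 - 394) = √(-603) = 3*I*√67 ≈ 24.556*I)
1/(u + t) = 1/(-3850 + 3*I*√67)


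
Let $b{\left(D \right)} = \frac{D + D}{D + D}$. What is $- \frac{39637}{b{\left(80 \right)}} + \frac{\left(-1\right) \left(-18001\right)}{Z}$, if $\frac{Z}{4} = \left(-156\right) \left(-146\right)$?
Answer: $- \frac{3611071247}{91104} \approx -39637.0$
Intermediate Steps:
$b{\left(D \right)} = 1$ ($b{\left(D \right)} = \frac{2 D}{2 D} = 2 D \frac{1}{2 D} = 1$)
$Z = 91104$ ($Z = 4 \left(\left(-156\right) \left(-146\right)\right) = 4 \cdot 22776 = 91104$)
$- \frac{39637}{b{\left(80 \right)}} + \frac{\left(-1\right) \left(-18001\right)}{Z} = - \frac{39637}{1} + \frac{\left(-1\right) \left(-18001\right)}{91104} = \left(-39637\right) 1 + 18001 \cdot \frac{1}{91104} = -39637 + \frac{18001}{91104} = - \frac{3611071247}{91104}$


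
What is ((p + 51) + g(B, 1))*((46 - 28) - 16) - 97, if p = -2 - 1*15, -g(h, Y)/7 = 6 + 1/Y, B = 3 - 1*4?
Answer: -127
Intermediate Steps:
B = -1 (B = 3 - 4 = -1)
g(h, Y) = -42 - 7/Y (g(h, Y) = -7*(6 + 1/Y) = -42 - 7/Y)
p = -17 (p = -2 - 15 = -17)
((p + 51) + g(B, 1))*((46 - 28) - 16) - 97 = ((-17 + 51) + (-42 - 7/1))*((46 - 28) - 16) - 97 = (34 + (-42 - 7*1))*(18 - 16) - 97 = (34 + (-42 - 7))*2 - 97 = (34 - 49)*2 - 97 = -15*2 - 97 = -30 - 97 = -127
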